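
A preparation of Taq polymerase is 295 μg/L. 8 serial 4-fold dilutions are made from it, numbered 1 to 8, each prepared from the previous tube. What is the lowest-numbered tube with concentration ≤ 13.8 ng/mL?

Tube n has concentration 295 μg/L / 4ⁿ.
Need 4ⁿ ≥ 295 μg/L / 13.8 ng/mL = 21.4, so n ≥ 2.21.
First such tube: n = 3.

tube 3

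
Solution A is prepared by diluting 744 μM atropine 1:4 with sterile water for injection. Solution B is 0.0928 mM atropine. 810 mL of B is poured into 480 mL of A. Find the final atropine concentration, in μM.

C_A = 744 μM / 4 = 186 μM.
C_B = 0.0928 mM = 92.8 μM.
C_mix = (C_A·V_A + C_B·V_B)/(V_A + V_B) = (186×480 + 92.8×810) / 1290 = 127 μM.

127 μM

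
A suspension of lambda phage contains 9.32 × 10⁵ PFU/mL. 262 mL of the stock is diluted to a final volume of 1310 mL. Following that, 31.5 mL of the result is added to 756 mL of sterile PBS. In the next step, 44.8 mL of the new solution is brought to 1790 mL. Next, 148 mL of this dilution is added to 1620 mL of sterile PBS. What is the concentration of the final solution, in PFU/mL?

15.6 PFU/mL

Overall dilution factor = 5 × 25 × 39.96 × 11.95 = 5.97 × 10⁴.
9.32 × 10⁵ PFU/mL / 5.97 × 10⁴ = 15.6 PFU/mL.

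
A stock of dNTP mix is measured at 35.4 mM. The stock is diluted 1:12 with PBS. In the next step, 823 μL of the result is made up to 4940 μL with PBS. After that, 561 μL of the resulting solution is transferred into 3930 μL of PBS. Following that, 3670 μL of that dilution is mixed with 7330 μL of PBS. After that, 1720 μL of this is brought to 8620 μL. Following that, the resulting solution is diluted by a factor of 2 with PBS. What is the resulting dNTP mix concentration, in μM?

2.04 μM

Overall dilution factor = 12 × 6.002 × 8.005 × 2.997 × 5.012 × 2 = 1.73 × 10⁴.
35.4 mM / 1.73 × 10⁴ = 2.04 × 10⁻³ mM = 2.04 μM.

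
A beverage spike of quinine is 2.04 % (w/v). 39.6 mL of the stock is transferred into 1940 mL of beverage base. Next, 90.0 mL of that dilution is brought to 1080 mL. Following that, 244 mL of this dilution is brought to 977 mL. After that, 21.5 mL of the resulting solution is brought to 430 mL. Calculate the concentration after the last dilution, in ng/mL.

Overall dilution factor = 49.99 × 12 × 4.004 × 20 = 4.80 × 10⁴.
2.04 % (w/v) / 4.80 × 10⁴ = 4.25 × 10⁻⁵ % (w/v) = 425 ng/mL.

425 ng/mL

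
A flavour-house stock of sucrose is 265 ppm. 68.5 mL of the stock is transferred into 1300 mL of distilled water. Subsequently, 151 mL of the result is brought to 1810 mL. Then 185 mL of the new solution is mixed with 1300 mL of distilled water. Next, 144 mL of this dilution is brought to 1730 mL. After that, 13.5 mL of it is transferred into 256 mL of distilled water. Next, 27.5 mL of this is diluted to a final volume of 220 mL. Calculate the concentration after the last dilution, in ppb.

Overall dilution factor = 19.98 × 11.99 × 8.027 × 12.01 × 19.96 × 8 = 3.69 × 10⁶.
265 ppm / 3.69 × 10⁶ = 7.19 × 10⁻⁵ ppm = 0.0719 ppb.

0.0719 ppb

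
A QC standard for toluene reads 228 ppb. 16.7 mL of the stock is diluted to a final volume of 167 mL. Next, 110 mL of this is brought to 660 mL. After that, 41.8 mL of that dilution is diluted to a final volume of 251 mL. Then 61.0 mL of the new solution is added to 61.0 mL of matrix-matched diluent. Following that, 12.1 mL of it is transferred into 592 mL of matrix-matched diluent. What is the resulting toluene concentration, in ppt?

Overall dilution factor = 10 × 6 × 6.005 × 2 × 49.93 = 3.60 × 10⁴.
228 ppb / 3.60 × 10⁴ = 6.34 × 10⁻³ ppb = 6.34 ppt.

6.34 ppt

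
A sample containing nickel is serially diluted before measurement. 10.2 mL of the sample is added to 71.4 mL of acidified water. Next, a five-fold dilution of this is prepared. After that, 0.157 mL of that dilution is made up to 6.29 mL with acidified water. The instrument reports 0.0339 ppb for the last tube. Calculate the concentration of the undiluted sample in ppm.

Overall dilution factor = 8 × 5 × 40.06 = 1603.
Original = 0.0339 ppb × 1603 = 54.3 ppb = 0.0543 ppm.

0.0543 ppm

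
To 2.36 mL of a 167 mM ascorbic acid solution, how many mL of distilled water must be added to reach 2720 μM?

2720 μM = 2.72 mM.
V₂ = C₁V₁/C₂ = 167 × 2.36 / 2.72 = 145 mL.
Diluent to add = V₂ − V₁ = 145 − 2.36 = 143 mL.

143 mL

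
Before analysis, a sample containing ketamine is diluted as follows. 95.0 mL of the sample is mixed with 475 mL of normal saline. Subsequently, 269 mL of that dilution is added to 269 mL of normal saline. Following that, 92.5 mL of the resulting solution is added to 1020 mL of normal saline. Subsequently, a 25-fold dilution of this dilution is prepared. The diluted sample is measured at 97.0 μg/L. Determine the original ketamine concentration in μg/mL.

350 μg/mL

Overall dilution factor = 6 × 2 × 12.03 × 25 = 3608.
Original = 97.0 μg/L × 3608 = 3.50 × 10⁵ μg/L = 350 μg/mL.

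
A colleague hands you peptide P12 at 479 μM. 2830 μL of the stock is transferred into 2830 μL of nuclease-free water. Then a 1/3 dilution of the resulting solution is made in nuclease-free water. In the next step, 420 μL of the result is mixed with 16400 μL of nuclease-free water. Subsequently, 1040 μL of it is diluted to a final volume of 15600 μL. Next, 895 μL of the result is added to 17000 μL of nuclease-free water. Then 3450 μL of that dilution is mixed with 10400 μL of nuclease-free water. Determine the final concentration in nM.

1.66 nM

Overall dilution factor = 2 × 3 × 40.05 × 15 × 19.99 × 4.014 = 2.89 × 10⁵.
479 μM / 2.89 × 10⁵ = 1.66 × 10⁻³ μM = 1.66 nM.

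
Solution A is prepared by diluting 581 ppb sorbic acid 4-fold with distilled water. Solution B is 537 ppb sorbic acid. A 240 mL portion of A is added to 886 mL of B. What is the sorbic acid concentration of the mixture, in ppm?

C_A = 581 ppb / 4 = 145 ppb.
C_mix = (C_A·V_A + C_B·V_B)/(V_A + V_B) = (145×240 + 537×886) / 1126 = 454 ppb = 0.454 ppm.

0.454 ppm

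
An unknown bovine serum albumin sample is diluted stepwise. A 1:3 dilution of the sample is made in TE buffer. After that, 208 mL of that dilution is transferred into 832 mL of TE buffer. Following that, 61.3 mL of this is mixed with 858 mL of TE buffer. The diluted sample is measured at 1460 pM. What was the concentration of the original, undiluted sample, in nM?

Overall dilution factor = 3 × 5 × 15.00 = 225.
Original = 1460 pM × 225 = 3.28 × 10⁵ pM = 328 nM.

328 nM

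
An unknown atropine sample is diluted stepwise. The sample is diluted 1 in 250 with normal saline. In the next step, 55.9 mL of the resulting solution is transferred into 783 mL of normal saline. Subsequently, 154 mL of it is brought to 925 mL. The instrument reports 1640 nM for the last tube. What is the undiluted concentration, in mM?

Overall dilution factor = 250 × 15.01 × 6.006 = 2.25 × 10⁴.
Original = 1640 nM × 2.25 × 10⁴ = 3.70 × 10⁷ nM = 37.0 mM.

37.0 mM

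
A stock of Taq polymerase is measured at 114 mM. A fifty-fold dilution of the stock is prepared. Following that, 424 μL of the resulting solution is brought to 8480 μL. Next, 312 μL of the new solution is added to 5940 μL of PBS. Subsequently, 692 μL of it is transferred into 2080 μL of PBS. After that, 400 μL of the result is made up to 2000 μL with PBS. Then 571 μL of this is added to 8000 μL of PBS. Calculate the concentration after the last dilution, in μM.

0.0189 μM

Overall dilution factor = 50 × 20 × 20.04 × 4.006 × 5 × 15.01 = 6.02 × 10⁶.
114 mM / 6.02 × 10⁶ = 1.89 × 10⁻⁵ mM = 0.0189 μM.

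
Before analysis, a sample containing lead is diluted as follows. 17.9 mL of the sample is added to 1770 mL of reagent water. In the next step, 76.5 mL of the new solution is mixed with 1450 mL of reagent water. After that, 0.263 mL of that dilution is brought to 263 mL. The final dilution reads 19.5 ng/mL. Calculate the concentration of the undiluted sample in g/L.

Overall dilution factor = 99.88 × 19.95 × 1000 = 1.99 × 10⁶.
Original = 19.5 ng/mL × 1.99 × 10⁶ = 3.89 × 10⁷ ng/mL = 38.9 g/L.

38.9 g/L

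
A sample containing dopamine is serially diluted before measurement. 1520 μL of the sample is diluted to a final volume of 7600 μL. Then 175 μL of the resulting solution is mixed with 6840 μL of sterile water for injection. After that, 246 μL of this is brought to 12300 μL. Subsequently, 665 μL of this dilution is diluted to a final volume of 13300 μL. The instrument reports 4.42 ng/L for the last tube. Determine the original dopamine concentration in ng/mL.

886 ng/mL

Overall dilution factor = 5 × 40.09 × 50 × 20 = 2.00 × 10⁵.
Original = 4.42 ng/L × 2.00 × 10⁵ = 8.86 × 10⁵ ng/L = 886 ng/mL.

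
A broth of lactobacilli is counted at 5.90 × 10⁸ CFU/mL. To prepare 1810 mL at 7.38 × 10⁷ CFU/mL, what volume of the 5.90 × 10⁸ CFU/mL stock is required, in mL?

V₁ = C₂V₂/C₁ = 7.38 × 10⁷ × 1810 / 5.90 × 10⁸ = 226 mL.

226 mL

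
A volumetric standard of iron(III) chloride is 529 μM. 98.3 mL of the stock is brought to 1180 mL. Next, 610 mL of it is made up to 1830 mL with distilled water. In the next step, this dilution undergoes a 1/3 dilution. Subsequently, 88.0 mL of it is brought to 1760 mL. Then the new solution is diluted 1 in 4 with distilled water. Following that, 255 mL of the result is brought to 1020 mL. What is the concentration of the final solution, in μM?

Overall dilution factor = 12.00 × 3 × 3 × 20 × 4 × 4 = 3.46 × 10⁴.
529 μM / 3.46 × 10⁴ = 0.0153 μM.

0.0153 μM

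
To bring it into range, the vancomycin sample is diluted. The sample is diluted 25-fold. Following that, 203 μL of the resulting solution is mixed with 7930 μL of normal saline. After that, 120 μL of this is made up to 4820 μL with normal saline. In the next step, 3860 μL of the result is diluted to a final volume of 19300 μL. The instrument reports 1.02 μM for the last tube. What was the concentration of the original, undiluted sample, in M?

0.205 M

Overall dilution factor = 25 × 40.06 × 40.17 × 5 = 2.01 × 10⁵.
Original = 1.02 μM × 2.01 × 10⁵ = 2.05 × 10⁵ μM = 0.205 M.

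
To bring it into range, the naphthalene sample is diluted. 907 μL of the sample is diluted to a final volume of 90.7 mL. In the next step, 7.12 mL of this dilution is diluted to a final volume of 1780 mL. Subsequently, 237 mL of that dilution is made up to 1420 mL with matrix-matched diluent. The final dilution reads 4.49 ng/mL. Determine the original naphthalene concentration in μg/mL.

673 μg/mL

Overall dilution factor = 100 × 250 × 5.992 = 1.50 × 10⁵.
Original = 4.49 ng/mL × 1.50 × 10⁵ = 6.73 × 10⁵ ng/mL = 673 μg/mL.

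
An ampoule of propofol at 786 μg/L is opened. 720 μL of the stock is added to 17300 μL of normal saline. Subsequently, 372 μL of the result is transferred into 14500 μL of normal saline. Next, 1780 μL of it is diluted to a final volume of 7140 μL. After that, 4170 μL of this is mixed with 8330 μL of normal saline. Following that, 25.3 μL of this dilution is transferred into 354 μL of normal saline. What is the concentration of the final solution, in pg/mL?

Overall dilution factor = 25.03 × 39.98 × 4.011 × 2.998 × 14.99 = 1.80 × 10⁵.
786 μg/L / 1.80 × 10⁵ = 4.36 × 10⁻³ μg/L = 4.36 pg/mL.

4.36 pg/mL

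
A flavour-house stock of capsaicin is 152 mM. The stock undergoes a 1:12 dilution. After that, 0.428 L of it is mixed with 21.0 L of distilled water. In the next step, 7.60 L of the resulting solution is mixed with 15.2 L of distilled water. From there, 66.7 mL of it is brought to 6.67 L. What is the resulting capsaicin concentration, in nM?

843 nM

Overall dilution factor = 12 × 50.07 × 3 × 100 = 1.80 × 10⁵.
152 mM / 1.80 × 10⁵ = 8.43 × 10⁻⁴ mM = 843 nM.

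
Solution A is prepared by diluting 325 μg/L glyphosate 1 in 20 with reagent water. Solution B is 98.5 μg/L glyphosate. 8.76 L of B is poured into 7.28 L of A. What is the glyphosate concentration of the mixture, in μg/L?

61.2 μg/L

C_A = 325 μg/L / 20 = 16.2 μg/L.
C_mix = (C_A·V_A + C_B·V_B)/(V_A + V_B) = (16.2×7.28 + 98.5×8.76) / 16.04 = 61.2 μg/L.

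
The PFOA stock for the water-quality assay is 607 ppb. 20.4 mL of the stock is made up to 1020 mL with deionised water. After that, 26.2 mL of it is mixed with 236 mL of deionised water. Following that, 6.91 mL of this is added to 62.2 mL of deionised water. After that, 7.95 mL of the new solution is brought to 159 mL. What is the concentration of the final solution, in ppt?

6.06 ppt

Overall dilution factor = 50 × 10.01 × 10.00 × 20 = 1.00 × 10⁵.
607 ppb / 1.00 × 10⁵ = 6.06 × 10⁻³ ppb = 6.06 ppt.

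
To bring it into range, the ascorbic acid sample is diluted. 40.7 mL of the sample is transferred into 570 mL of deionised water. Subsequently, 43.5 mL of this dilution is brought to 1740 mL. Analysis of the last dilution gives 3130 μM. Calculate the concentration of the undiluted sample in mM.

Overall dilution factor = 15.00 × 40 = 600.
Original = 3130 μM × 600 = 1.88 × 10⁶ μM = 1880 mM.

1880 mM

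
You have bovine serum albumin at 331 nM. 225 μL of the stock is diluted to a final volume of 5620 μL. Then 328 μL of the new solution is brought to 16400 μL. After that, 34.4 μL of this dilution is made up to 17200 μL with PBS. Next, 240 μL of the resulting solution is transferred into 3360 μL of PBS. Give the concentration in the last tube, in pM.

0.0353 pM

Overall dilution factor = 24.98 × 50 × 500 × 15 = 9.37 × 10⁶.
331 nM / 9.37 × 10⁶ = 3.53 × 10⁻⁵ nM = 0.0353 pM.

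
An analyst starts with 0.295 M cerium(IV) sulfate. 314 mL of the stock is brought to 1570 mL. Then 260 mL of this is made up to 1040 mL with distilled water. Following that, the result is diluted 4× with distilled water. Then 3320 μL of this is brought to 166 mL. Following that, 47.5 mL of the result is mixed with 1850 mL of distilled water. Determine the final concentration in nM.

Overall dilution factor = 5 × 4 × 4 × 50 × 39.95 = 1.60 × 10⁵.
0.295 M / 1.60 × 10⁵ = 1.85 × 10⁻⁶ M = 1850 nM.

1850 nM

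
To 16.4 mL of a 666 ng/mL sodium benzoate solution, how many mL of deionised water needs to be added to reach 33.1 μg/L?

33.1 μg/L = 33.1 ng/mL.
V₂ = C₁V₁/C₂ = 666 × 16.4 / 33.1 = 330 mL.
Diluent to add = V₂ − V₁ = 330 − 16.4 = 314 mL.

314 mL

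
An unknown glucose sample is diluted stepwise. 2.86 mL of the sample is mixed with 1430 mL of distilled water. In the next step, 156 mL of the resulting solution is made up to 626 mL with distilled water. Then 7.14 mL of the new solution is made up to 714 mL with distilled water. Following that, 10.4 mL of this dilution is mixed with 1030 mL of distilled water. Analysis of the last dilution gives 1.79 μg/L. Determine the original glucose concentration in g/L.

Overall dilution factor = 501 × 4.013 × 100 × 100.0 = 2.01 × 10⁷.
Original = 1.79 μg/L × 2.01 × 10⁷ = 3.60 × 10⁷ μg/L = 36.0 g/L.

36.0 g/L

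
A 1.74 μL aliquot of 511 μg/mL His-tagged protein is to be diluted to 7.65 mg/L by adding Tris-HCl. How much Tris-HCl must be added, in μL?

7.65 mg/L = 7.65 μg/mL.
V₂ = C₁V₁/C₂ = 511 × 1.74 / 7.65 = 116 μL.
Diluent to add = V₂ − V₁ = 116 − 1.74 = 114 μL.

114 μL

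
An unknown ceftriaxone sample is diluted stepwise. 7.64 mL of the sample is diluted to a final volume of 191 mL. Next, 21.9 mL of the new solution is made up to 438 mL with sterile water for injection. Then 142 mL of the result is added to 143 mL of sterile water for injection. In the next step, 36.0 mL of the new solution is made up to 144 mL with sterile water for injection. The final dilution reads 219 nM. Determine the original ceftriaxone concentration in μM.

Overall dilution factor = 25 × 20 × 2.007 × 4 = 4014.
Original = 219 nM × 4014 = 8.79 × 10⁵ nM = 879 μM.

879 μM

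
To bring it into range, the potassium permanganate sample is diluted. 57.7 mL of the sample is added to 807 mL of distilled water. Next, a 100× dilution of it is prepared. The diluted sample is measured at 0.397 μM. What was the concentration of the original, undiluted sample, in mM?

0.595 mM

Overall dilution factor = 14.99 × 100 = 1499.
Original = 0.397 μM × 1499 = 595 μM = 0.595 mM.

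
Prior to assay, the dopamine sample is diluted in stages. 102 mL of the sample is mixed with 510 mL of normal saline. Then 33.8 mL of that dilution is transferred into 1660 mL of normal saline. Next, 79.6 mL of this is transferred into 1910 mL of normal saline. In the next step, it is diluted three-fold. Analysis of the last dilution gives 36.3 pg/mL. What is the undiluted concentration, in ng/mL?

Overall dilution factor = 6 × 50.11 × 24.99 × 3 = 2.25 × 10⁴.
Original = 36.3 pg/mL × 2.25 × 10⁴ = 8.18 × 10⁵ pg/mL = 818 ng/mL.

818 ng/mL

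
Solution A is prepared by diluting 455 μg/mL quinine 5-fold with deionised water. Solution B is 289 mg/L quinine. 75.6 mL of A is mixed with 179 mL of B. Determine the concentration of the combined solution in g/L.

0.230 g/L

C_A = 455 μg/mL / 5 = 91.0 μg/mL.
C_B = 289 mg/L = 289 μg/mL.
C_mix = (C_A·V_A + C_B·V_B)/(V_A + V_B) = (91.0×75.6 + 289×179) / 254.6 = 230 μg/mL = 0.230 g/L.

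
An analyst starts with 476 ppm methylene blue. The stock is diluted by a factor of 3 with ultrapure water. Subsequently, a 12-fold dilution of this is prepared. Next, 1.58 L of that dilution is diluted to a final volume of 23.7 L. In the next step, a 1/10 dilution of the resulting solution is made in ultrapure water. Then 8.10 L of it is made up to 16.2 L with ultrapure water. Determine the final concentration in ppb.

Overall dilution factor = 3 × 12 × 15 × 10 × 2 = 1.08 × 10⁴.
476 ppm / 1.08 × 10⁴ = 0.0441 ppm = 44.1 ppb.

44.1 ppb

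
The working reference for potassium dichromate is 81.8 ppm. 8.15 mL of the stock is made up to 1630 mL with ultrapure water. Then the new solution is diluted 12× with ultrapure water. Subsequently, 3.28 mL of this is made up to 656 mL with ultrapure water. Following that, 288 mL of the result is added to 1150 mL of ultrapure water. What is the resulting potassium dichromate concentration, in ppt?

34.1 ppt

Overall dilution factor = 200 × 12 × 200 × 4.993 = 2.40 × 10⁶.
81.8 ppm / 2.40 × 10⁶ = 3.41 × 10⁻⁵ ppm = 34.1 ppt.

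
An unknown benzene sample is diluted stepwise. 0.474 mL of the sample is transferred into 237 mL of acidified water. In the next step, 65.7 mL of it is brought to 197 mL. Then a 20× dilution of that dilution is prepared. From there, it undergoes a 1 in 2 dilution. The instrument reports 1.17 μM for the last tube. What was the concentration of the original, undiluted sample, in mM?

70.3 mM

Overall dilution factor = 501 × 2.998 × 20 × 2 = 6.01 × 10⁴.
Original = 1.17 μM × 6.01 × 10⁴ = 7.03 × 10⁴ μM = 70.3 mM.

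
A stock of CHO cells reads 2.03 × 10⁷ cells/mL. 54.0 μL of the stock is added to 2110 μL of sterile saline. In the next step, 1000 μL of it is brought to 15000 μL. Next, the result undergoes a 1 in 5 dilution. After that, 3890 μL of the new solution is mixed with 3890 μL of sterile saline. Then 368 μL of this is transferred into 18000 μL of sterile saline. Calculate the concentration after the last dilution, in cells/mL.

Overall dilution factor = 40.07 × 15 × 5 × 2 × 49.91 = 3.00 × 10⁵.
2.03 × 10⁷ cells/mL / 3.00 × 10⁵ = 67.7 cells/mL.

67.7 cells/mL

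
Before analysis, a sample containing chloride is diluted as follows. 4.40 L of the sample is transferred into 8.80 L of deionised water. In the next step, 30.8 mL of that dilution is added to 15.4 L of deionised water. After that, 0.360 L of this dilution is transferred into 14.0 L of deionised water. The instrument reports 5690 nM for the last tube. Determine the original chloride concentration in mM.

341 mM

Overall dilution factor = 3 × 501 × 39.89 = 6.00 × 10⁴.
Original = 5690 nM × 6.00 × 10⁴ = 3.41 × 10⁸ nM = 341 mM.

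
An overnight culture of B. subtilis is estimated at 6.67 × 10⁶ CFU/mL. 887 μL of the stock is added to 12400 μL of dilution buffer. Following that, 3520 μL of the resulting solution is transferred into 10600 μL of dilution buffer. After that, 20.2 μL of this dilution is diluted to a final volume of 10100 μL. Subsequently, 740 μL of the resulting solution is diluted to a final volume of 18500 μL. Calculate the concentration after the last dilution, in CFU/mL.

Overall dilution factor = 14.98 × 4.011 × 500 × 25 = 7.51 × 10⁵.
6.67 × 10⁶ CFU/mL / 7.51 × 10⁵ = 8.88 CFU/mL.

8.88 CFU/mL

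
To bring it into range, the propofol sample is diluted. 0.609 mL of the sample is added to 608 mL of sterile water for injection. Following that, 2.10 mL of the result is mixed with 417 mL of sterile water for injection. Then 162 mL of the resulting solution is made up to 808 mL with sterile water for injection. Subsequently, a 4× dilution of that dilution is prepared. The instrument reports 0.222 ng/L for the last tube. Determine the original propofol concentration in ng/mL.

Overall dilution factor = 999.4 × 199.6 × 4.988 × 4 = 3.98 × 10⁶.
Original = 0.222 ng/L × 3.98 × 10⁶ = 8.83 × 10⁵ ng/L = 883 ng/mL.

883 ng/mL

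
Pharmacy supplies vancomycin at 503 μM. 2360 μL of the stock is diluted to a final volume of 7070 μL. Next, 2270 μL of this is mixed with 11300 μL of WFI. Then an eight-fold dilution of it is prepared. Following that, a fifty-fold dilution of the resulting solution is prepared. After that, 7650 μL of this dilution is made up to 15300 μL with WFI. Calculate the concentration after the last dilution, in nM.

Overall dilution factor = 2.996 × 5.978 × 8 × 50 × 2 = 1.43 × 10⁴.
503 μM / 1.43 × 10⁴ = 0.0351 μM = 35.1 nM.

35.1 nM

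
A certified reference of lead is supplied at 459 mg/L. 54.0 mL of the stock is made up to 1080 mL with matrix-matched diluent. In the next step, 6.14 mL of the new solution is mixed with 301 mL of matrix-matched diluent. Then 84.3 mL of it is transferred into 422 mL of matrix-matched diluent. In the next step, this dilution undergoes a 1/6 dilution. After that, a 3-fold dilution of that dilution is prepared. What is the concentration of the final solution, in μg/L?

4.24 μg/L

Overall dilution factor = 20 × 50.02 × 6.006 × 6 × 3 = 1.08 × 10⁵.
459 mg/L / 1.08 × 10⁵ = 4.24 × 10⁻³ mg/L = 4.24 μg/L.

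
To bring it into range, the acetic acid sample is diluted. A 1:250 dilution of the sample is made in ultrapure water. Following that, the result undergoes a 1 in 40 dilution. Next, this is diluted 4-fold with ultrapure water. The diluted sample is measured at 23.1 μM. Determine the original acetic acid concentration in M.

0.924 M

Overall dilution factor = 250 × 40 × 4 = 4.00 × 10⁴.
Original = 23.1 μM × 4.00 × 10⁴ = 9.24 × 10⁵ μM = 0.924 M.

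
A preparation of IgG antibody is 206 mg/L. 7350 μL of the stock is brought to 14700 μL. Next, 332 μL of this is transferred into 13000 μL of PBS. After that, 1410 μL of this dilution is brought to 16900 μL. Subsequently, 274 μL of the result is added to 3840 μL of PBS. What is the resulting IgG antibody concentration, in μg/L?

Overall dilution factor = 2 × 40.16 × 11.99 × 15.01 = 1.45 × 10⁴.
206 mg/L / 1.45 × 10⁴ = 0.0143 mg/L = 14.3 μg/L.

14.3 μg/L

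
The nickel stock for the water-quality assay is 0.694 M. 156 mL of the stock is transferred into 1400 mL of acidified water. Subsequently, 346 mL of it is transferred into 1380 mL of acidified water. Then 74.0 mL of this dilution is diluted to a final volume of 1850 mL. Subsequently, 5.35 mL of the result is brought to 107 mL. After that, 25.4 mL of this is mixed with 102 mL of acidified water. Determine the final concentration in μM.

Overall dilution factor = 9.974 × 4.988 × 25 × 20 × 5.016 = 1.25 × 10⁵.
0.694 M / 1.25 × 10⁵ = 5.56 × 10⁻⁶ M = 5.56 μM.

5.56 μM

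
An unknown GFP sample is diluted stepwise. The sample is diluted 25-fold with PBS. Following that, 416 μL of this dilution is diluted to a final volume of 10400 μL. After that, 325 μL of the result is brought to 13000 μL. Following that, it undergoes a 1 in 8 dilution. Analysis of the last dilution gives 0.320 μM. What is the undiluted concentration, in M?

Overall dilution factor = 25 × 25 × 40 × 8 = 2.00 × 10⁵.
Original = 0.320 μM × 2.00 × 10⁵ = 6.40 × 10⁴ μM = 0.0640 M.

0.0640 M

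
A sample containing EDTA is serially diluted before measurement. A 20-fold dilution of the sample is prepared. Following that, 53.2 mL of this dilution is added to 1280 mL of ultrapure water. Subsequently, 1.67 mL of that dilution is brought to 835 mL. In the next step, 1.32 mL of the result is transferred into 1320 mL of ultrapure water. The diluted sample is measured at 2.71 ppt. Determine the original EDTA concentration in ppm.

Overall dilution factor = 20 × 25.06 × 500 × 1001 = 2.51 × 10⁸.
Original = 2.71 ppt × 2.51 × 10⁸ = 6.80 × 10⁸ ppt = 680 ppm.

680 ppm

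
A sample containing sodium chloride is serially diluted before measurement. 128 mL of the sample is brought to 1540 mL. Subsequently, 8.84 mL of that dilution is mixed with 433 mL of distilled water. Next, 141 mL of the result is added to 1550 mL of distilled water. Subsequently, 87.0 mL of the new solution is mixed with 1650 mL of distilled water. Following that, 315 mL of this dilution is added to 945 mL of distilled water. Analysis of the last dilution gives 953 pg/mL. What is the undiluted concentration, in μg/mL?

Overall dilution factor = 12.03 × 49.98 × 11.99 × 19.97 × 4 = 5.76 × 10⁵.
Original = 953 pg/mL × 5.76 × 10⁵ = 5.49 × 10⁸ pg/mL = 549 μg/mL.

549 μg/mL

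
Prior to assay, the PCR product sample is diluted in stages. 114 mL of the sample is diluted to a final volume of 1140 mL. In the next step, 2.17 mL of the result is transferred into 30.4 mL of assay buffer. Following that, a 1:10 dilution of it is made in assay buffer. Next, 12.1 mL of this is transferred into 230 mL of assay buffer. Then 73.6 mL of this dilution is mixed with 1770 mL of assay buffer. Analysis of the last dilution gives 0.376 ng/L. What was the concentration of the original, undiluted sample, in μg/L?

Overall dilution factor = 10 × 15.01 × 10 × 20.01 × 25.05 = 7.52 × 10⁵.
Original = 0.376 ng/L × 7.52 × 10⁵ = 2.83 × 10⁵ ng/L = 283 μg/L.

283 μg/L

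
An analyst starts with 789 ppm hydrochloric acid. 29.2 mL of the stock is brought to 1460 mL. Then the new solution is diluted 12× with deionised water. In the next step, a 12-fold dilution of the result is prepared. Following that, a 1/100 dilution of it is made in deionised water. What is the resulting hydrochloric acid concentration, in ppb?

Overall dilution factor = 50 × 12 × 12 × 100 = 7.20 × 10⁵.
789 ppm / 7.20 × 10⁵ = 1.10 × 10⁻³ ppm = 1.10 ppb.

1.10 ppb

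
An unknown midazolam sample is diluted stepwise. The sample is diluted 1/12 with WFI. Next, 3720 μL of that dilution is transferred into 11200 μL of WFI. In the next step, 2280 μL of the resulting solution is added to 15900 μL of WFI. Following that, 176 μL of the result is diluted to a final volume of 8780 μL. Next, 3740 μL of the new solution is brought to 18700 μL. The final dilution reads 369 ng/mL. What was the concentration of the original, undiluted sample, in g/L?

Overall dilution factor = 12 × 4.011 × 7.974 × 49.89 × 5 = 9.57 × 10⁴.
Original = 369 ng/mL × 9.57 × 10⁴ = 3.53 × 10⁷ ng/mL = 35.3 g/L.

35.3 g/L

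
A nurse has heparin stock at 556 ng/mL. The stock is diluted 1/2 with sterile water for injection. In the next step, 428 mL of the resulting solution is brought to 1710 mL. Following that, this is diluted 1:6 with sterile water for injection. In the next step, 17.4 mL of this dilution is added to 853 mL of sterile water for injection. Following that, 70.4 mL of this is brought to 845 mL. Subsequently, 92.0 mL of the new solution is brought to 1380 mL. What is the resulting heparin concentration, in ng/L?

1.29 ng/L

Overall dilution factor = 2 × 3.995 × 6 × 50.02 × 12.00 × 15 = 4.32 × 10⁵.
556 ng/mL / 4.32 × 10⁵ = 1.29 × 10⁻³ ng/mL = 1.29 ng/L.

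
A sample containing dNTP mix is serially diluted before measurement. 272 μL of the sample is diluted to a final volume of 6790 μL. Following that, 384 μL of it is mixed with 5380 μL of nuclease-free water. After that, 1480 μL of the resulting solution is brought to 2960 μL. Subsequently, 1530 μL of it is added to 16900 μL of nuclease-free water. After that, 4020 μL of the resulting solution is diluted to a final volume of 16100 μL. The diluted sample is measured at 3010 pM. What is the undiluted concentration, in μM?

109 μM

Overall dilution factor = 24.96 × 15.01 × 2 × 12.05 × 4.005 = 3.62 × 10⁴.
Original = 3010 pM × 3.62 × 10⁴ = 1.09 × 10⁸ pM = 109 μM.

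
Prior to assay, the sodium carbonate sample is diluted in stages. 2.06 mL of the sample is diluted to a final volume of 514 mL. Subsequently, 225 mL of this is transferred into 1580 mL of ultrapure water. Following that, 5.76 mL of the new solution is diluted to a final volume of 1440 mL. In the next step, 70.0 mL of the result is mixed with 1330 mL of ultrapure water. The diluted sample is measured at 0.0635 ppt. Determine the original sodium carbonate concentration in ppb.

636 ppb

Overall dilution factor = 249.5 × 8.022 × 250 × 20 = 1.00 × 10⁷.
Original = 0.0635 ppt × 1.00 × 10⁷ = 6.36 × 10⁵ ppt = 636 ppb.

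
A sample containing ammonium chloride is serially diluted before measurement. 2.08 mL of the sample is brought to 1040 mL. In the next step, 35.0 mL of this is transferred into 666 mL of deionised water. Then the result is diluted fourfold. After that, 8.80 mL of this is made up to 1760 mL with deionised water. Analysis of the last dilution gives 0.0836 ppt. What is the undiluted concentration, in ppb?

Overall dilution factor = 500 × 20.03 × 4 × 200 = 8.01 × 10⁶.
Original = 0.0836 ppt × 8.01 × 10⁶ = 6.70 × 10⁵ ppt = 670 ppb.

670 ppb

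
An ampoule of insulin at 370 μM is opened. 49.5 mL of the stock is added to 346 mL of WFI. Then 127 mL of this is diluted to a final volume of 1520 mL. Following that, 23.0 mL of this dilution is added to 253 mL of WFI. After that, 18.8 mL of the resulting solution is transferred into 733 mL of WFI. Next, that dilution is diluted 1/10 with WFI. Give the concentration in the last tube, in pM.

806 pM

Overall dilution factor = 7.990 × 11.97 × 12 × 39.99 × 10 = 4.59 × 10⁵.
370 μM / 4.59 × 10⁵ = 8.06 × 10⁻⁴ μM = 806 pM.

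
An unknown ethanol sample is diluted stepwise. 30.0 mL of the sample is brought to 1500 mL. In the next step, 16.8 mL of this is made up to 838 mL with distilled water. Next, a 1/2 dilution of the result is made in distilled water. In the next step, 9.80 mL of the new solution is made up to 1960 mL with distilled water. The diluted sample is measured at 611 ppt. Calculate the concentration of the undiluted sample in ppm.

Overall dilution factor = 50 × 49.88 × 2 × 200 = 9.98 × 10⁵.
Original = 611 ppt × 9.98 × 10⁵ = 6.10 × 10⁸ ppt = 610 ppm.

610 ppm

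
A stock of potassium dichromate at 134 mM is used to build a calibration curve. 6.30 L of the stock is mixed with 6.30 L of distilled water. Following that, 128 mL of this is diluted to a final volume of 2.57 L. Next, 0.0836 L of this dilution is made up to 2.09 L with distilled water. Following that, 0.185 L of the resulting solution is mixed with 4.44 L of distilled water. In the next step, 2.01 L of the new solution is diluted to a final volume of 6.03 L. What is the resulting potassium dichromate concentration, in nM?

1780 nM

Overall dilution factor = 2 × 20.08 × 25 × 25 × 3 = 7.53 × 10⁴.
134 mM / 7.53 × 10⁴ = 1.78 × 10⁻³ mM = 1780 nM.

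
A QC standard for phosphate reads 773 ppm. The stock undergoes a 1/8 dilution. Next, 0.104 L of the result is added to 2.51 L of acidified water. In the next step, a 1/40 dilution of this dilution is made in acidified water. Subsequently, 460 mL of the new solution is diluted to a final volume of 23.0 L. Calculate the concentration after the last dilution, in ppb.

Overall dilution factor = 8 × 25.13 × 40 × 50 = 4.02 × 10⁵.
773 ppm / 4.02 × 10⁵ = 1.92 × 10⁻³ ppm = 1.92 ppb.

1.92 ppb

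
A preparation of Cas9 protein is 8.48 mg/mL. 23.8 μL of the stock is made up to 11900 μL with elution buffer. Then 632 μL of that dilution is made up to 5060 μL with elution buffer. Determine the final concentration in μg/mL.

Overall dilution factor = 500 × 8.006 = 4003.
8.48 mg/mL / 4003 = 2.12 × 10⁻³ mg/mL = 2.12 μg/mL.

2.12 μg/mL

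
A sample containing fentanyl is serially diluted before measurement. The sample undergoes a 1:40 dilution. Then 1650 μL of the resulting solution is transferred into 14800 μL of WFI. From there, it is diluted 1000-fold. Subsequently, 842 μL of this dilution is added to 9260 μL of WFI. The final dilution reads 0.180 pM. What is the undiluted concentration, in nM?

861 nM

Overall dilution factor = 40 × 9.970 × 1000 × 12.00 = 4.78 × 10⁶.
Original = 0.180 pM × 4.78 × 10⁶ = 8.61 × 10⁵ pM = 861 nM.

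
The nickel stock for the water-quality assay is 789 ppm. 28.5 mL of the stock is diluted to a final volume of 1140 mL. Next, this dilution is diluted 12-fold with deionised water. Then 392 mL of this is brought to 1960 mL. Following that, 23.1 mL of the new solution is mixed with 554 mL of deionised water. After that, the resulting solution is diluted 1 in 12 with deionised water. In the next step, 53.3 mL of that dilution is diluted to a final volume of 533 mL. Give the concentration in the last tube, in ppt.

110 ppt

Overall dilution factor = 40 × 12 × 5 × 24.98 × 12 × 10 = 7.20 × 10⁶.
789 ppm / 7.20 × 10⁶ = 1.10 × 10⁻⁴ ppm = 110 ppt.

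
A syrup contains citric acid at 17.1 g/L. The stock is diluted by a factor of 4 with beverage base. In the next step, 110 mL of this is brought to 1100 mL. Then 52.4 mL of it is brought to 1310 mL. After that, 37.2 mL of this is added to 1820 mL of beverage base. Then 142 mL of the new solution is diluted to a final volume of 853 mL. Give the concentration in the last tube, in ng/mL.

57.0 ng/mL

Overall dilution factor = 4 × 10 × 25 × 49.92 × 6.007 = 3.00 × 10⁵.
17.1 g/L / 3.00 × 10⁵ = 5.70 × 10⁻⁵ g/L = 57.0 ng/mL.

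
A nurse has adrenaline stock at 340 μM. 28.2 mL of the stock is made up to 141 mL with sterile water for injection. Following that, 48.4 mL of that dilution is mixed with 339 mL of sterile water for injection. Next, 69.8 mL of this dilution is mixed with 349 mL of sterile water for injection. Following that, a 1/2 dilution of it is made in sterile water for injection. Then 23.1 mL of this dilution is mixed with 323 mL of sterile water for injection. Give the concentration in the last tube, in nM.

Overall dilution factor = 5 × 8.004 × 6 × 2 × 14.98 = 7195.
340 μM / 7195 = 0.0473 μM = 47.3 nM.

47.3 nM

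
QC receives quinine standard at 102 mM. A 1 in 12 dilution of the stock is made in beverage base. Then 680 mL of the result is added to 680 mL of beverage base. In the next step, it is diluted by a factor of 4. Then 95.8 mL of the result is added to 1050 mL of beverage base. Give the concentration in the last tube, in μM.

88.8 μM

Overall dilution factor = 12 × 2 × 4 × 11.96 = 1148.
102 mM / 1148 = 0.0888 mM = 88.8 μM.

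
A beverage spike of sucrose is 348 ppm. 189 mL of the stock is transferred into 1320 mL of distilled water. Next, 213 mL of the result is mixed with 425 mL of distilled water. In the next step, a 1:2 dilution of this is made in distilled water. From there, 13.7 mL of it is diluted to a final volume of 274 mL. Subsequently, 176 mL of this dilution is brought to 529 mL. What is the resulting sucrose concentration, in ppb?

Overall dilution factor = 7.984 × 2.995 × 2 × 20 × 3.006 = 2875.
348 ppm / 2875 = 0.121 ppm = 121 ppb.

121 ppb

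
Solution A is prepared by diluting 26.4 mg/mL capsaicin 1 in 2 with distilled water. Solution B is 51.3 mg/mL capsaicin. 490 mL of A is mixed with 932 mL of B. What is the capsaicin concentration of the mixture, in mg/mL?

C_A = 26.4 mg/mL / 2 = 13.2 mg/mL.
C_mix = (C_A·V_A + C_B·V_B)/(V_A + V_B) = (13.2×490 + 51.3×932) / 1422 = 38.2 mg/mL.

38.2 mg/mL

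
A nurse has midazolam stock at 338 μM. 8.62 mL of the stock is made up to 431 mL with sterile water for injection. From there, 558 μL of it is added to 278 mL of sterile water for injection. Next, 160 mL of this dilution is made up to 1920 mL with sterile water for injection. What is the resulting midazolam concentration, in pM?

Overall dilution factor = 50 × 499.2 × 12 = 3.00 × 10⁵.
338 μM / 3.00 × 10⁵ = 1.13 × 10⁻³ μM = 1130 pM.

1130 pM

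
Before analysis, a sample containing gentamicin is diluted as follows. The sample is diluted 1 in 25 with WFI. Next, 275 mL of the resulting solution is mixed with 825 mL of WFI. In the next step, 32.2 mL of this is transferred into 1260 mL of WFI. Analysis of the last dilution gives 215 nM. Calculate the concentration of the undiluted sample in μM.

Overall dilution factor = 25 × 4 × 40.13 = 4013.
Original = 215 nM × 4013 = 8.63 × 10⁵ nM = 863 μM.

863 μM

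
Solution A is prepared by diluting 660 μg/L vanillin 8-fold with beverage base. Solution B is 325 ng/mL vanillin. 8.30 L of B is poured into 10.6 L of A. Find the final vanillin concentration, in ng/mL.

C_A = 660 μg/L / 8 = 82.5 μg/L.
C_B = 325 ng/mL = 325 μg/L.
C_mix = (C_A·V_A + C_B·V_B)/(V_A + V_B) = (82.5×10.6 + 325×8.30) / 18.90 = 189 μg/L = 189 ng/mL.

189 ng/mL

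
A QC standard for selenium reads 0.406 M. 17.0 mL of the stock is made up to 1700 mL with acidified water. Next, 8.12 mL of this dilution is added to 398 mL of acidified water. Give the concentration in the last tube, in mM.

0.0812 mM

Overall dilution factor = 100 × 50.01 = 5001.
0.406 M / 5001 = 8.12 × 10⁻⁵ M = 0.0812 mM.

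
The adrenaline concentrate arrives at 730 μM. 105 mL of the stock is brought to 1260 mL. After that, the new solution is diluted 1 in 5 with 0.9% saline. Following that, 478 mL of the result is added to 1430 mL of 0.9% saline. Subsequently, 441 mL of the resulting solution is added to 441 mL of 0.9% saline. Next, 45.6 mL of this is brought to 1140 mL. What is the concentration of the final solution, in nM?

Overall dilution factor = 12 × 5 × 3.992 × 2 × 25 = 1.20 × 10⁴.
730 μM / 1.20 × 10⁴ = 0.0610 μM = 61.0 nM.

61.0 nM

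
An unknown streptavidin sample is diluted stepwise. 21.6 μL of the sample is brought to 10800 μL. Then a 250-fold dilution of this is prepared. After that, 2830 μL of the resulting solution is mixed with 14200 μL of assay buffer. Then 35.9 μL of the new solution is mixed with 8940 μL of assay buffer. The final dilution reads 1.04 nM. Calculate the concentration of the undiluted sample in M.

Overall dilution factor = 500 × 250 × 6.018 × 250.0 = 1.88 × 10⁸.
Original = 1.04 nM × 1.88 × 10⁸ = 1.96 × 10⁸ nM = 0.196 M.

0.196 M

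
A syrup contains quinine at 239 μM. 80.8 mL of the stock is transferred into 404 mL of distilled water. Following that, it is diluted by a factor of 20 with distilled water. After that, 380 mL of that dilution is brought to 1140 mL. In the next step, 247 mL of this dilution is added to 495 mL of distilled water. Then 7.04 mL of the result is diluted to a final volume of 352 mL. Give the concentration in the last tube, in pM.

4420 pM

Overall dilution factor = 6 × 20 × 3 × 3.004 × 50 = 5.41 × 10⁴.
239 μM / 5.41 × 10⁴ = 4.42 × 10⁻³ μM = 4420 pM.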